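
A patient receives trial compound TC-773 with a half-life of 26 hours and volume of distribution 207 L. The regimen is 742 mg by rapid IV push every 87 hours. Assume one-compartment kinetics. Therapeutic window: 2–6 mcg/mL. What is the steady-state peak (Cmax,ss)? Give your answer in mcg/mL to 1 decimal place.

4.0 mcg/mL

k = ln2/t½ = ln2/26 ≈ 0.026660 h⁻¹; fraction remaining f = e^(−kτ) = e^(−0.026660×87) ≈ 0.0983.
Accumulation ratio R = 1/(1 − f) ≈ 1/0.9017 ≈ 1.1090.
Single-dose peak C₀ = D/Vd = 742/207 ≈ 3.585 mcg/mL.
Steady-state peak Cmax,ss = C₀·R ≈ 3.585 × 1.1090 ≈ 3.976 mcg/mL.
Peak 4.0 mcg/mL vs MTC 6 mcg/mL: below toxic threshold.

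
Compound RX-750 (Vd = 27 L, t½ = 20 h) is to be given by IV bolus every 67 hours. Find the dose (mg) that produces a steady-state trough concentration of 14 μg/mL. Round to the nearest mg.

3476 mg

τ/t½ = 67/20 ≈ 3.35, so f = (1/2)^(67/20) ≈ 0.098073.
Cmin,ss = (D/Vd)·f/(1−f), so D = Cmin,ss·Vd·(1−f)/f.
D = 14 × 27 × (1−f)/f ≈ 14 × 27 × 9.19649 ≈ 3476.27 mg.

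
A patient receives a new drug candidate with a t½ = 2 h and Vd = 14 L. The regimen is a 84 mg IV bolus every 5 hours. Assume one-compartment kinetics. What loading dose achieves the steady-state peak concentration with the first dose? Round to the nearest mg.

102 mg

f = (1/2)^(5/2) ≈ 0.176777; accumulation ratio R = 1/(1−f) ≈ 1.21474.
Loading dose to hit Cmax,ss on first dose: D_load = D_maint·R ≈ 84 × 1.21474 ≈ 102.04 mg.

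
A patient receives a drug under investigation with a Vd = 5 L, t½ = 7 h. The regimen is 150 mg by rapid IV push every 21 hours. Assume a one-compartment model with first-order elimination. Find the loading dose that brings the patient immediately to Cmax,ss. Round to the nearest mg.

f = (1/2)^(21/7) ≈ 0.125000; accumulation ratio R = 1/(1−f) ≈ 1.14286.
Loading dose to hit Cmax,ss on first dose: D_load = D_maint·R ≈ 150 × 1.14286 ≈ 171.43 mg.

171 mg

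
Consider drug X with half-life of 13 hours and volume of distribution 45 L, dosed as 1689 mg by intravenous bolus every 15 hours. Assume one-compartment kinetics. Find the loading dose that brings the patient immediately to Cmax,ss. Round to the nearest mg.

3068 mg

f = (1/2)^(15/13) ≈ 0.449425; accumulation ratio R = 1/(1−f) ≈ 1.81628.
Loading dose to hit Cmax,ss on first dose: D_load = D_maint·R ≈ 1689 × 1.81628 ≈ 3067.70 mg.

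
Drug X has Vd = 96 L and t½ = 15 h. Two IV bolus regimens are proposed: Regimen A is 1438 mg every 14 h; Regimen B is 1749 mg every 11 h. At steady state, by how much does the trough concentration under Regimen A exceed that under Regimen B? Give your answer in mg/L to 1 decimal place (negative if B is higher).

Regimen A: f = (1/2)^(14/15) ≈ 0.5236; Cmin,ss = (1438/96)·f/(1−f) ≈ 16.463 mg/L.
Regimen B: f = (1/2)^(11/15) ≈ 0.6015; Cmin,ss = (1749/96)·f/(1−f) ≈ 27.500 mg/L.
Difference ≈ 16.463 − 27.500 ≈ -11.037 mg/L.

-11.0 mg/L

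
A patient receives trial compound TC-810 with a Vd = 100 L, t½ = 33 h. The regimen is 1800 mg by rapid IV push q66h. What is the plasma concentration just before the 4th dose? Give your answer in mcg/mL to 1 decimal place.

f = (1/2)^(τ/t½) = (1/2)^(66/33) ≈ 0.2500.
C₀ = D/Vd = 1800/100 ≈ 18.000 mcg/mL.
Before the 4th dose, 3 doses have been given. Superposition: Cmin = C₀·(f + f² + … + f^3).
≈ 18.000 × (0.2500 + 0.0625 + 0.0156) ≈ 18.000 × 0.3281 ≈ 5.906 mcg/mL.

5.9 mcg/mL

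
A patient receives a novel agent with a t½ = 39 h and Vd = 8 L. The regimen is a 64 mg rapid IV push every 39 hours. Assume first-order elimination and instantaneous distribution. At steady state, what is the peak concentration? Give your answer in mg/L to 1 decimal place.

τ = 39 h = 1 half-life, so f = (1/2)^1 = 0.5.
At steady state, R = 1/(1 − 0.5) = 2/1.
Single-dose peak C₀ = D/Vd = 64/8 = 8 mg/L.
Steady-state peak Cmax,ss = C₀·R = 8 × 2/1 ≈ 16.000 mg/L.

16.0 mg/L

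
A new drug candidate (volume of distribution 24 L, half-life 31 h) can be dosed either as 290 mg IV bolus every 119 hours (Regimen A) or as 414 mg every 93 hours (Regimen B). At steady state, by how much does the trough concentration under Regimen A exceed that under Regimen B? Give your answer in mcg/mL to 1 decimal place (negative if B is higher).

-1.6 mcg/mL

Regimen A: f = (1/2)^(119/31) ≈ 0.0699; Cmin,ss = (290/24)·f/(1−f) ≈ 0.908 mcg/mL.
Regimen B: f = (1/2)^(93/31) ≈ 0.1250; Cmin,ss = (414/24)·f/(1−f) ≈ 2.464 mcg/mL.
Difference ≈ 0.908 − 2.464 ≈ -1.556 mcg/mL.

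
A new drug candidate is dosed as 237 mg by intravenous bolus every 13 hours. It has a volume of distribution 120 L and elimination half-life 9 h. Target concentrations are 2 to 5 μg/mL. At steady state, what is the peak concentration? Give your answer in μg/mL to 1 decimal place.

3.1 μg/mL

τ/t½ = 13/9 ≈ 1.4444, so fraction remaining f = (1/2)^(13/9) ≈ 0.3674.
Accumulation ratio R = 1/(1 − f) ≈ 1/0.6326 ≈ 1.5808.
Single-dose peak C₀ = D/Vd = 237/120 ≈ 1.975 μg/mL.
Steady-state peak Cmax,ss = C₀·R ≈ 1.975 × 1.5808 ≈ 3.122 μg/mL.
Peak 3.1 μg/mL vs MTC 5 μg/mL: below toxic threshold.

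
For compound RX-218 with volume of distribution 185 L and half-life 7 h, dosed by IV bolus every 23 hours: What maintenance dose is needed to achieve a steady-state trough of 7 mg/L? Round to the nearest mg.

11334 mg

τ/t½ = 23/7 ≈ 3.2857, so f = (1/2)^(23/7) ≈ 0.102542.
Cmin,ss = (D/Vd)·f/(1−f), so D = Cmin,ss·Vd·(1−f)/f.
D = 7 × 185 × (1−f)/f ≈ 7 × 185 × 8.75210 ≈ 11333.97 mg.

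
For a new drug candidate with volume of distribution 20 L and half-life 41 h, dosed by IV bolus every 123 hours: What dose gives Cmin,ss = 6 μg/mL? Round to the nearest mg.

τ/t½ = 123/41 ≈ 3, so f = (1/2)^(123/41) ≈ 0.125000.
Cmin,ss = (D/Vd)·f/(1−f), so D = Cmin,ss·Vd·(1−f)/f.
D = 6 × 20 × (1−f)/f ≈ 6 × 20 × 7.00000 ≈ 840.00 mg.

840 mg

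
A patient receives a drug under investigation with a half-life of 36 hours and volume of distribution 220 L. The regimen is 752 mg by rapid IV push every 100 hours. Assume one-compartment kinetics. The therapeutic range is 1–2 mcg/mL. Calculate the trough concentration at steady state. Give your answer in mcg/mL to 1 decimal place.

0.6 mcg/mL

τ/t½ = 100/36 ≈ 2.7778, so fraction remaining f = (1/2)^(100/36) ≈ 0.1458.
Each bolus raises the concentration by D/Vd = 752/220 ≈ 3.418 mcg/mL.
Steady-state trough Cmin,ss = C₀·f/(1−f) ≈ 3.418 × 0.1458/0.8542 ≈ 0.583 mcg/mL.
Trough 0.6 mcg/mL vs MEC 1 mcg/mL: subtherapeutic.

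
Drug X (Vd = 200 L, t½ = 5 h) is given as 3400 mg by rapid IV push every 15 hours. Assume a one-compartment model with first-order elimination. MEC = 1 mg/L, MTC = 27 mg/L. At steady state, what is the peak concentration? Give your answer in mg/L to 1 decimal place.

τ = 15 h = 3 half-lives, so f = (1/2)^3 = 0.125.
At steady state, R = 1/(1 − 0.125) = 8/7.
Single-dose peak C₀ = D/Vd = 3400/200 = 17 mg/L.
Steady-state peak Cmax,ss = C₀·R = 17 × 8/7 ≈ 19.429 mg/L.
Peak 19.4 mg/L vs MTC 27 mg/L: below toxic threshold.

19.4 mg/L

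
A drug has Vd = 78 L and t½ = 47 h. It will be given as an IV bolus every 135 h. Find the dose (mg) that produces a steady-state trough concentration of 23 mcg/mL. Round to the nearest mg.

τ/t½ = 135/47 ≈ 2.8723, so f = (1/2)^(135/47) ≈ 0.136565.
Cmin,ss = (D/Vd)·f/(1−f), so D = Cmin,ss·Vd·(1−f)/f.
D = 23 × 78 × (1−f)/f ≈ 23 × 78 × 6.32252 ≈ 11342.60 mg.

11343 mg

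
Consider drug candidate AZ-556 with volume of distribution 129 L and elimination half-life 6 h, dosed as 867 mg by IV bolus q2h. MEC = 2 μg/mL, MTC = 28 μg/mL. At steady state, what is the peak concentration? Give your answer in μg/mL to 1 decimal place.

Over one 2-h interval, 2/6 ≈ 0.33333 half-lives elapse, leaving f ≈ 0.7937 of each dose.
At steady state, accumulation factor R = 1/(1 − e^(−kτ)) ≈ 4.8473.
Each bolus raises the concentration by D/Vd = 867/129 ≈ 6.721 μg/mL.
Steady-state peak Cmax,ss = C₀·R ≈ 6.721 × 4.8473 ≈ 32.579 μg/mL.
Peak 32.6 μg/mL vs MTC 28 μg/mL: exceeds toxic threshold.

32.6 μg/mL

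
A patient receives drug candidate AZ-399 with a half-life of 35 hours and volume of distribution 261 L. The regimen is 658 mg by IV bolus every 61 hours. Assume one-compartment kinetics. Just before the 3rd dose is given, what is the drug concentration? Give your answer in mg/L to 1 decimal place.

1.0 mg/L

f = (1/2)^(τ/t½) = (1/2)^(61/35) ≈ 0.2988.
C₀ = D/Vd = 658/261 ≈ 2.521 mg/L.
Before the 3rd dose, 2 doses have been given. Superposition: Cmin = C₀·(f + f²).
≈ 2.521 × (0.2988 + 0.0893) ≈ 2.521 × 0.3881 ≈ 0.978 mg/L.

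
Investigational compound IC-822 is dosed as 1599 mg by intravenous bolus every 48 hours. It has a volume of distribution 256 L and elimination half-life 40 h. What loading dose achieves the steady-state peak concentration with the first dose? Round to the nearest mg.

2831 mg

f = (1/2)^(48/40) ≈ 0.435275; accumulation ratio R = 1/(1−f) ≈ 1.77077.
Loading dose to hit Cmax,ss on first dose: D_load = D_maint·R ≈ 1599 × 1.77077 ≈ 2831.46 mg.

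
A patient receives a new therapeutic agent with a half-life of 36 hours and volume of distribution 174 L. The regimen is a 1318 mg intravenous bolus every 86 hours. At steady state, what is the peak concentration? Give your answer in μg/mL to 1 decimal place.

k = ln2/t½ = ln2/36 ≈ 0.019254 h⁻¹; fraction remaining f = e^(−kτ) = e^(−0.019254×86) ≈ 0.1909.
Accumulation ratio R = 1/(1 − f) ≈ 1/0.8091 ≈ 1.2359.
Each bolus raises the concentration by D/Vd = 1318/174 ≈ 7.575 μg/mL.
Steady-state peak Cmax,ss = C₀·R ≈ 7.575 × 1.2359 ≈ 9.362 μg/mL.

9.4 μg/mL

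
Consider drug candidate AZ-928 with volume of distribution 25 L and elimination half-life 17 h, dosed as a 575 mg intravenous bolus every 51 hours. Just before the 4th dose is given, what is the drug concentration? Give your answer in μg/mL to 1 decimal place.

3.3 μg/mL

f = (1/2)^(τ/t½) = (1/2)^(51/17) ≈ 0.1250.
C₀ = D/Vd = 575/25 ≈ 23.000 μg/mL.
Before the 4th dose, 3 doses have been given. Superposition: Cmin = C₀·(f + f² + … + f^3).
≈ 23.000 × (0.1250 + 0.0156 + 0.0020) ≈ 23.000 × 0.1426 ≈ 3.280 μg/mL.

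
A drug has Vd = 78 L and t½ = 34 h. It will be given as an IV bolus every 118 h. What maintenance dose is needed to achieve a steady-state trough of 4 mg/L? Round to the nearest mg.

3147 mg

τ/t½ = 118/34 ≈ 3.4706, so f = (1/2)^(118/34) ≈ 0.090209.
Cmin,ss = (D/Vd)·f/(1−f), so D = Cmin,ss·Vd·(1−f)/f.
D = 4 × 78 × (1−f)/f ≈ 4 × 78 × 10.08537 ≈ 3146.64 mg.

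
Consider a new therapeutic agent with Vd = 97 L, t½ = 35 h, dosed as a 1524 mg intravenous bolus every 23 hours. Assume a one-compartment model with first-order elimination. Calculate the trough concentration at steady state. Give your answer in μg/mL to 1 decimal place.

Over one 23-h interval, 23/35 ≈ 0.65714 half-lives elapse, leaving f ≈ 0.6341 of each dose.
At steady state, accumulation factor R = 1/(1 − e^(−kτ)) ≈ 2.7330.
Single-dose peak C₀ = D/Vd = 1524/97 ≈ 15.711 μg/mL.
Steady-state peak Cmax,ss = C₀·R ≈ 15.711 × 2.7330 ≈ 42.938 μg/mL.
One interval later, Cmin,ss = Cmax,ss·e^(−kτ) ≈ 42.938 × 0.6341 ≈ 27.227 μg/mL.

27.2 μg/mL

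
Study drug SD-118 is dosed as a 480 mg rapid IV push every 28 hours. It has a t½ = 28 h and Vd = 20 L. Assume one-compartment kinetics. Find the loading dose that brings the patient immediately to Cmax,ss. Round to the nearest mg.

f = (1/2)^(28/28) ≈ 0.500000; accumulation ratio R = 1/(1−f) ≈ 2.00000.
Loading dose to hit Cmax,ss on first dose: D_load = D_maint·R ≈ 480 × 2.00000 ≈ 960.00 mg.

960 mg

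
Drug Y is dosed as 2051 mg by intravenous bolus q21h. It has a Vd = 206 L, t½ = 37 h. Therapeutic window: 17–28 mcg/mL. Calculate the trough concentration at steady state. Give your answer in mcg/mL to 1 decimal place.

Over one 21-h interval, 21/37 ≈ 0.56757 half-lives elapse, leaving f ≈ 0.6748 of each dose.
Accumulation ratio R = 1/(1 − f) ≈ 1/0.3252 ≈ 3.0750.
Single-dose peak C₀ = D/Vd = 2051/206 ≈ 9.956 mcg/mL.
Steady-state peak Cmax,ss = C₀·R ≈ 9.956 × 3.0750 ≈ 30.615 mcg/mL.
One interval later, Cmin,ss = Cmax,ss·e^(−kτ) ≈ 30.615 × 0.6748 ≈ 20.659 mcg/mL.
Trough 20.7 mcg/mL vs MEC 17 mcg/mL: adequate.

20.7 mcg/mL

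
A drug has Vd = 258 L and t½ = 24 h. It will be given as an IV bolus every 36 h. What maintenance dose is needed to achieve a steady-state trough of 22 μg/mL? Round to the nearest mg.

10378 mg

τ/t½ = 36/24 ≈ 1.5, so f = (1/2)^(36/24) ≈ 0.353553.
Cmin,ss = (D/Vd)·f/(1−f), so D = Cmin,ss·Vd·(1−f)/f.
D = 22 × 258 × (1−f)/f ≈ 22 × 258 × 1.82843 ≈ 10378.17 mg.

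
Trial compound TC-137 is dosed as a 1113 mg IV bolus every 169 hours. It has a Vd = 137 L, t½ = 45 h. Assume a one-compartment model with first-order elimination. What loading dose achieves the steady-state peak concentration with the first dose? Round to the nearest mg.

f = (1/2)^(169/45) ≈ 0.074040; accumulation ratio R = 1/(1−f) ≈ 1.07996.
Loading dose to hit Cmax,ss on first dose: D_load = D_maint·R ≈ 1113 × 1.07996 ≈ 1202.00 mg.

1202 mg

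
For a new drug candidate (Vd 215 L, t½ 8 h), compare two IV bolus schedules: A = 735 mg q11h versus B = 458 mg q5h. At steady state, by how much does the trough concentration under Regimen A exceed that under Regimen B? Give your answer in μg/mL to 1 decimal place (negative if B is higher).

Regimen A: f = (1/2)^(11/8) ≈ 0.3856; Cmin,ss = (735/215)·f/(1−f) ≈ 2.146 μg/mL.
Regimen B: f = (1/2)^(5/8) ≈ 0.6484; Cmin,ss = (458/215)·f/(1−f) ≈ 3.928 μg/mL.
Difference ≈ 2.146 − 3.928 ≈ -1.782 μg/mL.

-1.8 μg/mL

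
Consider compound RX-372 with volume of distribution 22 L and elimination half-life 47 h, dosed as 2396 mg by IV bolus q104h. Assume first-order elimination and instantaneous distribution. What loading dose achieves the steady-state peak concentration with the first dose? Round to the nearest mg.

3055 mg

f = (1/2)^(104/47) ≈ 0.215720; accumulation ratio R = 1/(1−f) ≈ 1.27505.
Loading dose to hit Cmax,ss on first dose: D_load = D_maint·R ≈ 2396 × 1.27505 ≈ 3055.02 mg.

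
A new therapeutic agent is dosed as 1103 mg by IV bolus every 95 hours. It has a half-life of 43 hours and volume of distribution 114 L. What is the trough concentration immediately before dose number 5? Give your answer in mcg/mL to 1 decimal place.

2.7 mcg/mL

f = (1/2)^(τ/t½) = (1/2)^(95/43) ≈ 0.2162.
C₀ = D/Vd = 1103/114 ≈ 9.675 mcg/mL.
Before the 5th dose, 4 doses have been given. Superposition: Cmin = C₀·(f + f² + … + f^4).
≈ 9.675 × (0.2162 + 0.0467 + 0.0101 + 0.0022) ≈ 9.675 × 0.2752 ≈ 2.663 mcg/mL.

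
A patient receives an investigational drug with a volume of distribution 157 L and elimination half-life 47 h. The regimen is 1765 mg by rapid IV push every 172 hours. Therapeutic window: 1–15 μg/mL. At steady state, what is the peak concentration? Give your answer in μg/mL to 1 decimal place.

12.2 μg/mL

τ/t½ = 172/47 ≈ 3.6596, so fraction remaining f = (1/2)^(172/47) ≈ 0.0791.
Accumulation ratio R = 1/(1 − f) ≈ 1/0.9209 ≈ 1.0859.
Each bolus raises the concentration by D/Vd = 1765/157 ≈ 11.242 μg/mL.
Steady-state peak Cmax,ss = C₀·R ≈ 11.242 × 1.0859 ≈ 12.208 μg/mL.
Peak 12.2 μg/mL vs MTC 15 μg/mL: below toxic threshold.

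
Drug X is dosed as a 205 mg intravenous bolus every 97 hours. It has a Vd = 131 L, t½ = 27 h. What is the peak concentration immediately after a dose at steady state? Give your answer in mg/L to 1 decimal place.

τ/t½ = 97/27 ≈ 3.5926, so fraction remaining f = (1/2)^(97/27) ≈ 0.0829.
At steady state, accumulation factor R = 1/(1 − e^(−kτ)) ≈ 1.0904.
Single-dose peak C₀ = D/Vd = 205/131 ≈ 1.565 mg/L.
Steady-state peak Cmax,ss = C₀·R ≈ 1.565 × 1.0904 ≈ 1.706 mg/L.

1.7 mg/L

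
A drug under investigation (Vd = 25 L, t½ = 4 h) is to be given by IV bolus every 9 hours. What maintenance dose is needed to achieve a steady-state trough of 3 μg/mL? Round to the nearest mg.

282 mg

τ/t½ = 9/4 ≈ 2.25, so f = (1/2)^(9/4) ≈ 0.210224.
Cmin,ss = (D/Vd)·f/(1−f), so D = Cmin,ss·Vd·(1−f)/f.
D = 3 × 25 × (1−f)/f ≈ 3 × 25 × 3.75683 ≈ 281.76 mg.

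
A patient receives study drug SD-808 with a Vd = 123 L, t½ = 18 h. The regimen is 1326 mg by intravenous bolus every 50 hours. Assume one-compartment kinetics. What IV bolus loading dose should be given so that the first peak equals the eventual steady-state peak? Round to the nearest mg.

f = (1/2)^(50/18) ≈ 0.145816; accumulation ratio R = 1/(1−f) ≈ 1.17071.
Loading dose to hit Cmax,ss on first dose: D_load = D_maint·R ≈ 1326 × 1.17071 ≈ 1552.36 mg.

1552 mg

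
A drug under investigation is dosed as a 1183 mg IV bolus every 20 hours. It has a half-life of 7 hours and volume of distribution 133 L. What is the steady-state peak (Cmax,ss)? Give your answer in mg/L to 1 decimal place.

10.3 mg/L

τ/t½ = 20/7 ≈ 2.8571, so fraction remaining f = (1/2)^(20/7) ≈ 0.1380.
Accumulation ratio R = 1/(1 − f) ≈ 1/0.8620 ≈ 1.1601.
Single-dose peak C₀ = D/Vd = 1183/133 ≈ 8.895 mg/L.
Cmax,ss = C₀/(1 − f) ≈ 8.895/0.8620 ≈ 10.319 mg/L.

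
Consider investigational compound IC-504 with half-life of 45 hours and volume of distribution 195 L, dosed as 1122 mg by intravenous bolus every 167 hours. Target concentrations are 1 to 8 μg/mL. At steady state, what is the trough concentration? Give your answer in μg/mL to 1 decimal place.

k = ln2/t½ = ln2/45 ≈ 0.015403 h⁻¹; fraction remaining f = e^(−kτ) = e^(−0.015403×167) ≈ 0.0764.
At steady state, accumulation factor R = 1/(1 − e^(−kτ)) ≈ 1.0827.
Single-dose peak C₀ = D/Vd = 1122/195 ≈ 5.754 μg/mL.
Steady-state peak Cmax,ss = C₀·R ≈ 5.754 × 1.0827 ≈ 6.230 μg/mL.
One interval later, Cmin,ss = Cmax,ss·e^(−kτ) ≈ 6.230 × 0.0764 ≈ 0.476 μg/mL.
Trough 0.5 μg/mL vs MEC 1 μg/mL: subtherapeutic.

0.5 μg/mL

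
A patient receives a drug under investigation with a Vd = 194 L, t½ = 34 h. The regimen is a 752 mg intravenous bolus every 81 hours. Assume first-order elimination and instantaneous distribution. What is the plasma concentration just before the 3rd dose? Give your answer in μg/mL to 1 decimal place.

f = (1/2)^(τ/t½) = (1/2)^(81/34) ≈ 0.1918.
C₀ = D/Vd = 752/194 ≈ 3.876 μg/mL.
Before the 3rd dose, 2 doses have been given. Superposition: Cmin = C₀·(f + f²).
≈ 3.876 × (0.1918 + 0.0368) ≈ 3.876 × 0.2286 ≈ 0.886 μg/mL.

0.9 μg/mL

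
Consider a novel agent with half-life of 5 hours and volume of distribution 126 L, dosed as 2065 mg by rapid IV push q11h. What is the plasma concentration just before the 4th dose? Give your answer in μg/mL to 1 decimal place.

f = (1/2)^(τ/t½) = (1/2)^(11/5) ≈ 0.2176.
C₀ = D/Vd = 2065/126 ≈ 16.389 μg/mL.
Before the 4th dose, 3 doses have been given. Superposition: Cmin = C₀·(f + f² + … + f^3).
≈ 16.389 × (0.2176 + 0.0473 + 0.0103) ≈ 16.389 × 0.2752 ≈ 4.510 μg/mL.

4.5 μg/mL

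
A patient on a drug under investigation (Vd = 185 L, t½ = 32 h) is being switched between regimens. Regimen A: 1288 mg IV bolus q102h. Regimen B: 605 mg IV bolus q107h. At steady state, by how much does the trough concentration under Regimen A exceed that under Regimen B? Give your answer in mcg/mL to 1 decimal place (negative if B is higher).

Regimen A: f = (1/2)^(102/32) ≈ 0.1098; Cmin,ss = (1288/185)·f/(1−f) ≈ 0.859 mcg/mL.
Regimen B: f = (1/2)^(107/32) ≈ 0.0985; Cmin,ss = (605/185)·f/(1−f) ≈ 0.357 mcg/mL.
Difference ≈ 0.859 − 0.357 ≈ 0.502 mcg/mL.

0.5 mcg/mL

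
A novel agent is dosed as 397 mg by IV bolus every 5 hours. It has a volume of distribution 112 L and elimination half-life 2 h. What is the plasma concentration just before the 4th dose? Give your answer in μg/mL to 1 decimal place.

f = (1/2)^(τ/t½) = (1/2)^(5/2) ≈ 0.1768.
C₀ = D/Vd = 397/112 ≈ 3.545 μg/mL.
Before the 4th dose, 3 doses have been given. Superposition: Cmin = C₀·(f + f² + … + f^3).
≈ 3.545 × (0.1768 + 0.0313 + 0.0055) ≈ 3.545 × 0.2136 ≈ 0.757 μg/mL.

0.8 μg/mL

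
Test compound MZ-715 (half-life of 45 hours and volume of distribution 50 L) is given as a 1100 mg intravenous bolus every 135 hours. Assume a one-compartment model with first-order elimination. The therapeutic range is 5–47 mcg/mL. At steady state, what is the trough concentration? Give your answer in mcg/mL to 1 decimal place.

The dosing interval is 3 half-lives, so f = 2^(−3) = 0.125.
Accumulation ratio R = 1/(1 − f) = 1/0.875 = 8/7.
Single-dose peak C₀ = D/Vd = 1100/50 = 22 mcg/mL.
Steady-state peak Cmax,ss = C₀·R = 22 × 8/7 ≈ 25.143 mcg/mL.
Steady-state trough Cmin,ss = Cmax,ss·f ≈ 25.143 × 0.125 ≈ 3.143 mcg/mL.
Trough 3.1 mcg/mL vs MEC 5 mcg/mL: subtherapeutic.

3.1 mcg/mL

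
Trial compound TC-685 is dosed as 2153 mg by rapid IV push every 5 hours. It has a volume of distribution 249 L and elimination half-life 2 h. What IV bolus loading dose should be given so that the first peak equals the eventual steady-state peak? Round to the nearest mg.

f = (1/2)^(5/2) ≈ 0.176777; accumulation ratio R = 1/(1−f) ≈ 1.21474.
Loading dose to hit Cmax,ss on first dose: D_load = D_maint·R ≈ 2153 × 1.21474 ≈ 2615.34 mg.

2615 mg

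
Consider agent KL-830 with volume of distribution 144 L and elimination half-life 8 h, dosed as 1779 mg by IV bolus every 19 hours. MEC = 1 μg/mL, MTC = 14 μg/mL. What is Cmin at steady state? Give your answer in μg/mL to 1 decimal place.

k = ln2/t½ = ln2/8 ≈ 0.086643 h⁻¹; fraction remaining f = e^(−kτ) = e^(−0.086643×19) ≈ 0.1928.
Accumulation ratio R = 1/(1 − f) ≈ 1/0.8072 ≈ 1.2389.
Single-dose peak C₀ = D/Vd = 1779/144 ≈ 12.354 μg/mL.
Cmax,ss = C₀/(1 − f) ≈ 12.354/0.8072 ≈ 15.305 μg/mL.
One interval later, Cmin,ss = Cmax,ss·e^(−kτ) ≈ 15.305 × 0.1928 ≈ 2.951 μg/mL.
Trough 3.0 μg/mL vs MEC 1 μg/mL: adequate.

3.0 μg/mL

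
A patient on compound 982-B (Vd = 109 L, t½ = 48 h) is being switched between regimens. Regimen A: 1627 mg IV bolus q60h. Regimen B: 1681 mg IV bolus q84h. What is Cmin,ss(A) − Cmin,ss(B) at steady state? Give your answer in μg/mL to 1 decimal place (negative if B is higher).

4.3 μg/mL

Regimen A: f = (1/2)^(60/48) ≈ 0.4204; Cmin,ss = (1627/109)·f/(1−f) ≈ 10.827 μg/mL.
Regimen B: f = (1/2)^(84/48) ≈ 0.2973; Cmin,ss = (1681/109)·f/(1−f) ≈ 6.525 μg/mL.
Difference ≈ 10.827 − 6.525 ≈ 4.302 μg/mL.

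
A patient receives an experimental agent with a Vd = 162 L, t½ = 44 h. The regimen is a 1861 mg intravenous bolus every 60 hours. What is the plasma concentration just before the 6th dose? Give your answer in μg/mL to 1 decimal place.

7.2 μg/mL

f = (1/2)^(τ/t½) = (1/2)^(60/44) ≈ 0.3886.
C₀ = D/Vd = 1861/162 ≈ 11.488 μg/mL.
Before the 6th dose, 5 doses have been given. Superposition: Cmin = C₀·(f + f² + … + f^5).
≈ 11.488 × (0.3886 + 0.1510 + 0.0587 + 0.0228 + 0.0089) ≈ 11.488 × 0.6300 ≈ 7.237 μg/mL.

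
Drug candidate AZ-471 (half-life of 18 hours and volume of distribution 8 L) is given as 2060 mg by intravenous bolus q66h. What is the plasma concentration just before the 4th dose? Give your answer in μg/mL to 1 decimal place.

22.0 μg/mL

f = (1/2)^(τ/t½) = (1/2)^(66/18) ≈ 0.0787.
C₀ = D/Vd = 2060/8 ≈ 257.500 μg/mL.
Before the 4th dose, 3 doses have been given. Superposition: Cmin = C₀·(f + f² + … + f^3).
≈ 257.500 × (0.0787 + 0.0062 + 0.0005) ≈ 257.500 × 0.0854 ≈ 21.991 μg/mL.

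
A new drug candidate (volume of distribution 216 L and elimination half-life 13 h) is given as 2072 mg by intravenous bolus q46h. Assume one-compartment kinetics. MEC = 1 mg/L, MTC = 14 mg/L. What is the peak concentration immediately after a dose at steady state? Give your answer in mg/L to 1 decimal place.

10.5 mg/L

k = ln2/t½ = ln2/13 ≈ 0.053319 h⁻¹; fraction remaining f = e^(−kτ) = e^(−0.053319×46) ≈ 0.0861.
Accumulation ratio R = 1/(1 − f) ≈ 1/0.9139 ≈ 1.0942.
Single-dose peak C₀ = D/Vd = 2072/216 ≈ 9.593 mg/L.
Steady-state peak Cmax,ss = C₀·R ≈ 9.593 × 1.0942 ≈ 10.497 mg/L.
Peak 10.5 mg/L vs MTC 14 mg/L: below toxic threshold.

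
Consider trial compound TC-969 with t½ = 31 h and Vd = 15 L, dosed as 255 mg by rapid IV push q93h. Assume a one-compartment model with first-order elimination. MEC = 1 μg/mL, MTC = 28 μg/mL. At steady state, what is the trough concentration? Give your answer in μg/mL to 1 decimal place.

τ = 93 h = 3 half-lives, so f = (1/2)^3 = 0.125.
At steady state, R = 1/(1 − 0.125) = 8/7.
Single-dose peak C₀ = D/Vd = 255/15 = 17 μg/mL.
Steady-state peak Cmax,ss = C₀·R = 17 × 8/7 ≈ 19.429 μg/mL.
Steady-state trough Cmin,ss = Cmax,ss·f ≈ 19.429 × 0.125 ≈ 2.429 μg/mL.
Trough 2.4 μg/mL vs MEC 1 μg/mL: adequate.

2.4 μg/mL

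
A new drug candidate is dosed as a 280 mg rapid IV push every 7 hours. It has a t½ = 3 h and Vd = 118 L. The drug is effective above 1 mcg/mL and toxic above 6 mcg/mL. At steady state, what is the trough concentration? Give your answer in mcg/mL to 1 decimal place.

0.6 mcg/mL

τ/t½ = 7/3 ≈ 2.3333, so fraction remaining f = (1/2)^(7/3) ≈ 0.1984.
Each bolus raises the concentration by D/Vd = 280/118 ≈ 2.373 mcg/mL.
Steady-state trough Cmin,ss = C₀·f/(1−f) ≈ 2.373 × 0.1984/0.8016 ≈ 0.587 mcg/mL.
Trough 0.6 mcg/mL vs MEC 1 mcg/mL: subtherapeutic.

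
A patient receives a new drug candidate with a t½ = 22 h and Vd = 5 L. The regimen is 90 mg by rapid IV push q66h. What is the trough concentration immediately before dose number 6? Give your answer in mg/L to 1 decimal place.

f = (1/2)^(τ/t½) = (1/2)^(66/22) ≈ 0.1250.
C₀ = D/Vd = 90/5 ≈ 18.000 mg/L.
Before the 6th dose, 5 doses have been given. Superposition: Cmin = C₀·(f + f² + … + f^5).
≈ 18.000 × (0.1250 + 0.0156 + 0.0020 + 0.0002 + 0.0000) ≈ 18.000 × 0.1428 ≈ 2.570 mg/L.

2.6 mg/L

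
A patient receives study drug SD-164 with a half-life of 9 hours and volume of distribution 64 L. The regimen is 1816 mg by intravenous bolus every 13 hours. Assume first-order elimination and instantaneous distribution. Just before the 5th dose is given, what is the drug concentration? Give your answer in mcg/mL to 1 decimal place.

16.2 mcg/mL

f = (1/2)^(τ/t½) = (1/2)^(13/9) ≈ 0.3674.
C₀ = D/Vd = 1816/64 ≈ 28.375 mcg/mL.
Before the 5th dose, 4 doses have been given. Superposition: Cmin = C₀·(f + f² + … + f^4).
≈ 28.375 × (0.3674 + 0.1350 + 0.0496 + 0.0182) ≈ 28.375 × 0.5702 ≈ 16.179 mcg/mL.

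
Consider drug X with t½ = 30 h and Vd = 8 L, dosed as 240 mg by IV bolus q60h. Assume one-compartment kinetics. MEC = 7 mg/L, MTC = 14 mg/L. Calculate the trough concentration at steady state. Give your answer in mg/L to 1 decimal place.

10.0 mg/L

τ = 60 h = 2 half-lives, so f = (1/2)^2 = 0.25.
Accumulation ratio R = 1/(1 − f) = 1/0.75 = 4/3.
Single-dose peak C₀ = D/Vd = 240/8 = 30 mg/L.
Steady-state peak Cmax,ss = C₀·R = 30 × 4/3 ≈ 40.000 mg/L.
Steady-state trough Cmin,ss = Cmax,ss·f ≈ 40.000 × 0.25 ≈ 10.000 mg/L.
Trough 10.0 mg/L vs MEC 7 mg/L: adequate.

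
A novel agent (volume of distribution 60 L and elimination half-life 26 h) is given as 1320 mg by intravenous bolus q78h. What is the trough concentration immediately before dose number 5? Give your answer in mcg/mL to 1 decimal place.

f = (1/2)^(τ/t½) = (1/2)^(78/26) ≈ 0.1250.
C₀ = D/Vd = 1320/60 ≈ 22.000 mcg/mL.
Before the 5th dose, 4 doses have been given. Superposition: Cmin = C₀·(f + f² + … + f^4).
≈ 22.000 × (0.1250 + 0.0156 + 0.0020 + 0.0002) ≈ 22.000 × 0.1428 ≈ 3.142 mcg/mL.

3.1 mcg/mL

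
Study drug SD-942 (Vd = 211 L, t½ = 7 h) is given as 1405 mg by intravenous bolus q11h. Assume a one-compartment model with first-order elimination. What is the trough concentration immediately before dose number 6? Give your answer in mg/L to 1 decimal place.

f = (1/2)^(τ/t½) = (1/2)^(11/7) ≈ 0.3365.
C₀ = D/Vd = 1405/211 ≈ 6.659 mg/L.
Before the 6th dose, 5 doses have been given. Superposition: Cmin = C₀·(f + f² + … + f^5).
≈ 6.659 × (0.3365 + 0.1132 + 0.0381 + 0.0128 + 0.0043) ≈ 6.659 × 0.5049 ≈ 3.362 mg/L.

3.4 mg/L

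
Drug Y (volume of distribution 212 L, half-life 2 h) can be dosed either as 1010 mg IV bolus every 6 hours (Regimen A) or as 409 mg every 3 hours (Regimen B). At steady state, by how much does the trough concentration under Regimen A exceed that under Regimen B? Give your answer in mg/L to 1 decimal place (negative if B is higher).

-0.4 mg/L

Regimen A: f = (1/2)^(6/2) ≈ 0.1250; Cmin,ss = (1010/212)·f/(1−f) ≈ 0.681 mg/L.
Regimen B: f = (1/2)^(3/2) ≈ 0.3536; Cmin,ss = (409/212)·f/(1−f) ≈ 1.055 mg/L.
Difference ≈ 0.681 − 1.055 ≈ -0.374 mg/L.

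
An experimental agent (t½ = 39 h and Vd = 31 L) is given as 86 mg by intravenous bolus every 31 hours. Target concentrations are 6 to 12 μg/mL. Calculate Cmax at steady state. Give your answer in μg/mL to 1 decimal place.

τ/t½ = 31/39 ≈ 0.79487, so fraction remaining f = (1/2)^(31/39) ≈ 0.5764.
Accumulation ratio R = 1/(1 − f) ≈ 1/0.4236 ≈ 2.3607.
Each bolus raises the concentration by D/Vd = 86/31 ≈ 2.774 μg/mL.
Steady-state peak Cmax,ss = C₀·R ≈ 2.774 × 2.3607 ≈ 6.549 μg/mL.
Peak 6.5 μg/mL vs MTC 12 μg/mL: below toxic threshold.

6.5 μg/mL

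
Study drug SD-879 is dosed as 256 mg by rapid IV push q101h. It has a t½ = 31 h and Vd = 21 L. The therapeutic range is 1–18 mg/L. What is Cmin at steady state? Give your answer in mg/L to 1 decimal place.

1.4 mg/L

Over one 101-h interval, 101/31 ≈ 3.2581 half-lives elapse, leaving f ≈ 0.1045 of each dose.
Accumulation ratio R = 1/(1 − f) ≈ 1/0.8955 ≈ 1.1167.
Each bolus raises the concentration by D/Vd = 256/21 ≈ 12.190 mg/L.
Steady-state peak Cmax,ss = C₀·R ≈ 12.190 × 1.1167 ≈ 13.613 mg/L.
Steady-state trough Cmin,ss = Cmax,ss·f ≈ 13.613 × 0.1045 ≈ 1.423 mg/L.
Trough 1.4 mg/L vs MEC 1 mg/L: adequate.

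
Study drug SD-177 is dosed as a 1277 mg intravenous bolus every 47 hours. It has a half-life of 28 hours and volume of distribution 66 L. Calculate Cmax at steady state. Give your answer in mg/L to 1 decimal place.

k = ln2/t½ = ln2/28 ≈ 0.024755 h⁻¹; fraction remaining f = e^(−kτ) = e^(−0.024755×47) ≈ 0.3124.
At steady state, accumulation factor R = 1/(1 − e^(−kτ)) ≈ 1.4543.
Each bolus raises the concentration by D/Vd = 1277/66 ≈ 19.348 mg/L.
Cmax,ss = C₀/(1 − f) ≈ 19.348/0.6876 ≈ 28.138 mg/L.

28.1 mg/L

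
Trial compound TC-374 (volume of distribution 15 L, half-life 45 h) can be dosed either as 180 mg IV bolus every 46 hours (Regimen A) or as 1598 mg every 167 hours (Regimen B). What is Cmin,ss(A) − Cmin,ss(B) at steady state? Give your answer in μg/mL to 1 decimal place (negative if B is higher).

Regimen A: f = (1/2)^(46/45) ≈ 0.4924; Cmin,ss = (180/15)·f/(1−f) ≈ 11.641 μg/mL.
Regimen B: f = (1/2)^(167/45) ≈ 0.0764; Cmin,ss = (1598/15)·f/(1−f) ≈ 8.812 μg/mL.
Difference ≈ 11.641 − 8.812 ≈ 2.829 μg/mL.

2.8 μg/mL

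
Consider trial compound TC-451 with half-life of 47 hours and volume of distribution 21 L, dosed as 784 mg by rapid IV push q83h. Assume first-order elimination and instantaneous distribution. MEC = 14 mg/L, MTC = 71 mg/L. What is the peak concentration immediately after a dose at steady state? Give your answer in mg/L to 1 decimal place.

52.9 mg/L

Over one 83-h interval, 83/47 ≈ 1.766 half-lives elapse, leaving f ≈ 0.2940 of each dose.
At steady state, accumulation factor R = 1/(1 − e^(−kτ)) ≈ 1.4164.
Each bolus raises the concentration by D/Vd = 784/21 ≈ 37.333 mg/L.
Cmax,ss = C₀/(1 − f) ≈ 37.333/0.7060 ≈ 52.880 mg/L.
Peak 52.9 mg/L vs MTC 71 mg/L: below toxic threshold.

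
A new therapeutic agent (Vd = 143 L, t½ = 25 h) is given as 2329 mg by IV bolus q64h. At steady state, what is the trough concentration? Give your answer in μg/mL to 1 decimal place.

Over one 64-h interval, 64/25 ≈ 2.56 half-lives elapse, leaving f ≈ 0.1696 of each dose.
Accumulation ratio R = 1/(1 − f) ≈ 1/0.8304 ≈ 1.2042.
Each bolus raises the concentration by D/Vd = 2329/143 ≈ 16.287 μg/mL.
Cmax,ss = C₀/(1 − f) ≈ 16.287/0.8304 ≈ 19.613 μg/mL.
Steady-state trough Cmin,ss = Cmax,ss·f ≈ 19.613 × 0.1696 ≈ 3.326 μg/mL.

3.3 μg/mL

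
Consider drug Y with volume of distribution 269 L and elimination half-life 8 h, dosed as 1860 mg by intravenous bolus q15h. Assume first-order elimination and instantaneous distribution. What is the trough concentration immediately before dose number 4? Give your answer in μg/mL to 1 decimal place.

f = (1/2)^(τ/t½) = (1/2)^(15/8) ≈ 0.2726.
C₀ = D/Vd = 1860/269 ≈ 6.914 μg/mL.
Before the 4th dose, 3 doses have been given. Superposition: Cmin = C₀·(f + f² + … + f^3).
≈ 6.914 × (0.2726 + 0.0743 + 0.0203) ≈ 6.914 × 0.3672 ≈ 2.539 μg/mL.

2.5 μg/mL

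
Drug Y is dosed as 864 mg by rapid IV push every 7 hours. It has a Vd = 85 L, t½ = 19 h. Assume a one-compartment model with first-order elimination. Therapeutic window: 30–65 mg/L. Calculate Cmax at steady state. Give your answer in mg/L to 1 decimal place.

45.1 mg/L

k = ln2/t½ = ln2/19 ≈ 0.036481 h⁻¹; fraction remaining f = e^(−kτ) = e^(−0.036481×7) ≈ 0.7746.
Accumulation ratio R = 1/(1 − f) ≈ 1/0.2254 ≈ 4.4366.
Each bolus raises the concentration by D/Vd = 864/85 ≈ 10.165 mg/L.
Cmax,ss = C₀/(1 − f) ≈ 10.165/0.2254 ≈ 45.098 mg/L.
Peak 45.1 mg/L vs MTC 65 mg/L: below toxic threshold.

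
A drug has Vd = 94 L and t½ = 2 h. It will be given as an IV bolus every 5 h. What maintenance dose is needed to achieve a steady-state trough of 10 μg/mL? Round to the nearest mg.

4377 mg

τ/t½ = 5/2 ≈ 2.5, so f = (1/2)^(5/2) ≈ 0.176777.
Cmin,ss = (D/Vd)·f/(1−f), so D = Cmin,ss·Vd·(1−f)/f.
D = 10 × 94 × (1−f)/f ≈ 10 × 94 × 4.65684 ≈ 4377.43 mg.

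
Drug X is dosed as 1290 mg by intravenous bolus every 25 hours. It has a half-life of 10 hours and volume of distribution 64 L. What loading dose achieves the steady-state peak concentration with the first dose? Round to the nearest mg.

f = (1/2)^(25/10) ≈ 0.176777; accumulation ratio R = 1/(1−f) ≈ 1.21474.
Loading dose to hit Cmax,ss on first dose: D_load = D_maint·R ≈ 1290 × 1.21474 ≈ 1567.01 mg.

1567 mg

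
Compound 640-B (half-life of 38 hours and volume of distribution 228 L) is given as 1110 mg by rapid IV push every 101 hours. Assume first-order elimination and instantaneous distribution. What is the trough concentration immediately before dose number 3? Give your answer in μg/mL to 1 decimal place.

f = (1/2)^(τ/t½) = (1/2)^(101/38) ≈ 0.1585.
C₀ = D/Vd = 1110/228 ≈ 4.868 μg/mL.
Before the 3rd dose, 2 doses have been given. Superposition: Cmin = C₀·(f + f²).
≈ 4.868 × (0.1585 + 0.0251) ≈ 4.868 × 0.1836 ≈ 0.894 μg/mL.

0.9 μg/mL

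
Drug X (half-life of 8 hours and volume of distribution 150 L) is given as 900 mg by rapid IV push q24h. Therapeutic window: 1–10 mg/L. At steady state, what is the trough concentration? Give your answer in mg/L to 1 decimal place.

0.9 mg/L

The dosing interval is 3 half-lives, so f = 2^(−3) = 0.125.
At steady state, R = 1/(1 − 0.125) = 8/7.
Single-dose peak C₀ = D/Vd = 900/150 = 6 mg/L.
Steady-state peak Cmax,ss = C₀·R = 6 × 8/7 ≈ 6.857 mg/L.
Steady-state trough Cmin,ss = Cmax,ss·f ≈ 6.857 × 0.125 ≈ 0.857 mg/L.
Trough 0.9 mg/L vs MEC 1 mg/L: subtherapeutic.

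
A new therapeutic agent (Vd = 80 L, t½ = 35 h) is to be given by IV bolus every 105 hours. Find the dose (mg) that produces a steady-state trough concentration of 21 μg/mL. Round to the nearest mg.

11760 mg

τ/t½ = 105/35 ≈ 3, so f = (1/2)^(105/35) ≈ 0.125000.
Cmin,ss = (D/Vd)·f/(1−f), so D = Cmin,ss·Vd·(1−f)/f.
D = 21 × 80 × (1−f)/f ≈ 21 × 80 × 7.00000 ≈ 11760.00 mg.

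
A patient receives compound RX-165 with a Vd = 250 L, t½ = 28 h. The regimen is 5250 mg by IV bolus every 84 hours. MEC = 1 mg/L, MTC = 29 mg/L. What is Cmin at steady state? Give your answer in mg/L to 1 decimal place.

3.0 mg/L

The dosing interval is 3 half-lives, so f = 2^(−3) = 0.125.
At steady state, R = 1/(1 − 0.125) = 8/7.
Single-dose peak C₀ = D/Vd = 5250/250 = 21 mg/L.
Steady-state peak Cmax,ss = C₀·R = 21 × 8/7 ≈ 24.000 mg/L.
Steady-state trough Cmin,ss = Cmax,ss·f ≈ 24.000 × 0.125 ≈ 3.000 mg/L.
Trough 3.0 mg/L vs MEC 1 mg/L: adequate.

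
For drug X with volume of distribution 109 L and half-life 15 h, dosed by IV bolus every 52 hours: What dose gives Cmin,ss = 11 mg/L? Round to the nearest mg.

12056 mg

τ/t½ = 52/15 ≈ 3.4667, so f = (1/2)^(52/15) ≈ 0.090454.
Cmin,ss = (D/Vd)·f/(1−f), so D = Cmin,ss·Vd·(1−f)/f.
D = 11 × 109 × (1−f)/f ≈ 11 × 109 × 10.05534 ≈ 12056.35 mg.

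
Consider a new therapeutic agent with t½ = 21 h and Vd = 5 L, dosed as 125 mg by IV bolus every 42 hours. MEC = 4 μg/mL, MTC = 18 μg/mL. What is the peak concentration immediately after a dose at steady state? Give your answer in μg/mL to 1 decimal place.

τ = 42 h = 2 half-lives, so f = (1/2)^2 = 0.25.
Accumulation ratio R = 1/(1 − f) = 1/0.75 = 4/3.
Single-dose peak C₀ = D/Vd = 125/5 = 25 μg/mL.
Steady-state peak Cmax,ss = C₀·R = 25 × 4/3 ≈ 33.333 μg/mL.
Peak 33.3 μg/mL vs MTC 18 μg/mL: exceeds toxic threshold.

33.3 μg/mL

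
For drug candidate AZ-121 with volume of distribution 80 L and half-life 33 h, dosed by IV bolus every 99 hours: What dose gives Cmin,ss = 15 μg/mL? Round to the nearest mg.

τ/t½ = 99/33 ≈ 3, so f = (1/2)^(99/33) ≈ 0.125000.
Cmin,ss = (D/Vd)·f/(1−f), so D = Cmin,ss·Vd·(1−f)/f.
D = 15 × 80 × (1−f)/f ≈ 15 × 80 × 7.00000 ≈ 8400.00 mg.

8400 mg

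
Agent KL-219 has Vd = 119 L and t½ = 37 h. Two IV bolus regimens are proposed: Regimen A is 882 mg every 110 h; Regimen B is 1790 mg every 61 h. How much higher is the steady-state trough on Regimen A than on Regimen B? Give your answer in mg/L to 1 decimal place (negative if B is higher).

Regimen A: f = (1/2)^(110/37) ≈ 0.1274; Cmin,ss = (882/119)·f/(1−f) ≈ 1.082 mg/L.
Regimen B: f = (1/2)^(61/37) ≈ 0.3189; Cmin,ss = (1790/119)·f/(1−f) ≈ 7.043 mg/L.
Difference ≈ 1.082 − 7.043 ≈ -5.961 mg/L.

-6.0 mg/L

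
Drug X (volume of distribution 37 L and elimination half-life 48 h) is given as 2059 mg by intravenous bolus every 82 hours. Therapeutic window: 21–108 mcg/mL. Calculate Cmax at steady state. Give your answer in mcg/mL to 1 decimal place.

τ/t½ = 82/48 ≈ 1.7083, so fraction remaining f = (1/2)^(82/48) ≈ 0.3060.
At steady state, accumulation factor R = 1/(1 − e^(−kτ)) ≈ 1.4409.
Single-dose peak C₀ = D/Vd = 2059/37 ≈ 55.649 mcg/mL.
Steady-state peak Cmax,ss = C₀·R ≈ 55.649 × 1.4409 ≈ 80.185 mcg/mL.
Peak 80.2 mcg/mL vs MTC 108 mcg/mL: below toxic threshold.

80.2 mcg/mL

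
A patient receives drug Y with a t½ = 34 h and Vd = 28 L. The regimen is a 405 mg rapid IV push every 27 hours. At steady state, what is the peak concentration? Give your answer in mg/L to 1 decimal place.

k = ln2/t½ = ln2/34 ≈ 0.020387 h⁻¹; fraction remaining f = e^(−kτ) = e^(−0.020387×27) ≈ 0.5767.
At steady state, accumulation factor R = 1/(1 − e^(−kτ)) ≈ 2.3624.
Single-dose peak C₀ = D/Vd = 405/28 ≈ 14.464 mg/L.
Steady-state peak Cmax,ss = C₀·R ≈ 14.464 × 2.3624 ≈ 34.170 mg/L.

34.2 mg/L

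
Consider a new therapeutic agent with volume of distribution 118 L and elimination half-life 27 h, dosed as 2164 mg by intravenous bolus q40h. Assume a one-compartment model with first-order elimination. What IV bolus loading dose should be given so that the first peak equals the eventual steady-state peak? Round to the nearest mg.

3371 mg

f = (1/2)^(40/27) ≈ 0.358121; accumulation ratio R = 1/(1−f) ≈ 1.55793.
Loading dose to hit Cmax,ss on first dose: D_load = D_maint·R ≈ 2164 × 1.55793 ≈ 3371.36 mg.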